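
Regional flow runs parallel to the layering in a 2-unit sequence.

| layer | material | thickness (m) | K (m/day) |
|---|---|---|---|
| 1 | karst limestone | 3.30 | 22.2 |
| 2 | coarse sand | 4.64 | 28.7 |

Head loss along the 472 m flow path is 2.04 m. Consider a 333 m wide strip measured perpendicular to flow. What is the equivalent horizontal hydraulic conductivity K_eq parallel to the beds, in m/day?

26.0

Flow is parallel to layering, so each bed carries its own Darcy discharge and the transmissivities add.
Σ(K_i·b_i) = 22.2×3.30 + 28.7×4.64 = 206.4 m²/day.
Total thickness b = 7.940 m, so K_eq = Σ(K_i·b_i)/b = 26.00 m/day.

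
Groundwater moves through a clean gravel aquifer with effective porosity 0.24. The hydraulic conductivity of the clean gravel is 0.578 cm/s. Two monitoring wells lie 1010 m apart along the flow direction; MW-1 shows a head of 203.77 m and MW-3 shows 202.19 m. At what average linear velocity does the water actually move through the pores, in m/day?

Convert K: 0.578 cm/s × 864 = 499.4 m/day.
Hydraulic gradient i = (203.77 − 202.19) / 1010 = 1.58 / 1010 = 0.001564.
Darcy flux q = K · i = 499.4 × 0.001564 = 0.7812 m/day.
Seepage velocity v = q / n_e = 0.7812 / 0.24 = 3.255 m/day.

3.26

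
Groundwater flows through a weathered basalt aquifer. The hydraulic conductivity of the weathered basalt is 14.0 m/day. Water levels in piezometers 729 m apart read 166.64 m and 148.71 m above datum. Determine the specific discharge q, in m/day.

Hydraulic gradient i = (166.64 − 148.71) / 729 = 17.93 / 729 = 0.02460.
Specific discharge q = K · i = 14.00 × 0.02460 = 0.3443 m/day.

0.344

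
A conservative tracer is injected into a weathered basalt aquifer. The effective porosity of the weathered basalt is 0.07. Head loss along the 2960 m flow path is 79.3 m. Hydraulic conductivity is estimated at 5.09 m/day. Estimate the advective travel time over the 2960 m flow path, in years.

Hydraulic gradient i = Δh / L = 79.3 / 2960 = 0.02679.
Darcy flux q = K · i = 5.090 × 0.02679 = 0.1364 m/day.
Seepage velocity v = q / n_e = 0.1364 / 0.07 = 1.948 m/day.
Travel time t = L / v = 2960 / 1.948 = 1519 days = 4.160 years.

4.16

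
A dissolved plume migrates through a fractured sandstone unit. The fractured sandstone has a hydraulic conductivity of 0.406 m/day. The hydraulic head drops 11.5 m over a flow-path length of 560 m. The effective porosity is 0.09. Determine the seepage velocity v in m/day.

0.0926

Hydraulic gradient i = Δh / L = 11.5 / 560 = 0.02054.
Darcy flux q = K · i = 0.4060 × 0.02054 = 0.008338 m/day.
Seepage velocity v = q / n_e = 0.008338 / 0.09 = 0.09264 m/day.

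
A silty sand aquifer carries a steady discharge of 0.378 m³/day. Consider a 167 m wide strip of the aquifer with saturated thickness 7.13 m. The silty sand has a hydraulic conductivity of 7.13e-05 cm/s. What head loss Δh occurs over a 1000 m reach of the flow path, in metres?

Convert K: 7.13e-05 cm/s × 864 = 0.06160 m/day.
Cross-sectional area A = 167 × 7.13 = 1191 m².
From Q = K·A·i, i = Q / (K·A) = 0.378 / (0.06160 × 1191) = 0.005153.
Head loss Δh = i · L = 0.005153 × 1000 = 5.153 m.

5.15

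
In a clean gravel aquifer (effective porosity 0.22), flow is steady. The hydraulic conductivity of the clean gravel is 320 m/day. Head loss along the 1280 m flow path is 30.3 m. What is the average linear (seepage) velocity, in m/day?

34.4

Hydraulic gradient i = Δh / L = 30.3 / 1280 = 0.02367.
Darcy flux q = K · i = 320.0 × 0.02367 = 7.575 m/day.
Seepage velocity v = q / n_e = 7.575 / 0.22 = 34.43 m/day.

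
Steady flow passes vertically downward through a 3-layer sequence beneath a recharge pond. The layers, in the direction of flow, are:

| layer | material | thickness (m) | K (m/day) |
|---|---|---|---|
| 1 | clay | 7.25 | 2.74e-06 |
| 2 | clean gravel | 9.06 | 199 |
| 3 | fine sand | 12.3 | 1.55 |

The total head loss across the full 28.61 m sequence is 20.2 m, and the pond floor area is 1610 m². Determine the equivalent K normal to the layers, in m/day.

1.08e-05

Flow is perpendicular to layering, so the layers act in series and the equivalent K is the thickness-weighted harmonic mean.
Total thickness L = 7.25 + 9.06 + 12.3 = 28.61 m.
Σ(b_i/K_i) = 7.25/2.74e-06 + 9.06/199 + 12.3/1.55 = 2.646e+06 d.
K_eq = L / Σ(b_i/K_i) = 28.61 / 2.646e+06 = 1.081e-05 m/day.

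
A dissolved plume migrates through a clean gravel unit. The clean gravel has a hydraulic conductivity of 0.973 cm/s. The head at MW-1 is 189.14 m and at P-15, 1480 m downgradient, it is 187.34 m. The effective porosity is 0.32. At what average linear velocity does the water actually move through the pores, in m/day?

Convert K: 0.973 cm/s × 864 = 840.7 m/day.
Hydraulic gradient i = (189.14 − 187.34) / 1480 = 1.8 / 1480 = 0.001216.
Darcy flux q = K · i = 840.7 × 0.001216 = 1.022 m/day.
Seepage velocity v = q / n_e = 1.022 / 0.32 = 3.195 m/day.

3.20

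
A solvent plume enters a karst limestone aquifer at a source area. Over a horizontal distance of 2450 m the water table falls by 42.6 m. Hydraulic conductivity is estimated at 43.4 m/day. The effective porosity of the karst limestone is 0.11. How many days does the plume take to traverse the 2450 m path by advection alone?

357

Hydraulic gradient i = Δh / L = 42.6 / 2450 = 0.01739.
Darcy flux q = K · i = 43.40 × 0.01739 = 0.7546 m/day.
Seepage velocity v = q / n_e = 0.7546 / 0.11 = 6.860 m/day.
Travel time t = L / v = 2450 / 6.860 = 357.1 days.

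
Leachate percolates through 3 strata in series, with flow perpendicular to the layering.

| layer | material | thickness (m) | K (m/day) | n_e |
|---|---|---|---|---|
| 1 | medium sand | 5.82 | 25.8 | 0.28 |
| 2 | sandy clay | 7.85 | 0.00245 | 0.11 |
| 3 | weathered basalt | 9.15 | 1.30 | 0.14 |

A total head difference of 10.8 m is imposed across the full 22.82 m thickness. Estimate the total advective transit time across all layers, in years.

3.07

With flow normal to the layers, continuity requires the same specific discharge q through every layer.
Σ(b_i/K_i) = 5.82/25.8 + 7.85/0.00245 + 9.15/1.30 = 3211 d.
q = Δh / Σ(b_i/K_i) = 10.8 / 3211 = 0.003363 m/day.
In each layer the seepage velocity is v_i = q/n_i, so the layer transit time is t_i = b_i·n_i / q:
  layer 1 (medium sand): t_1 = 5.82 × 0.28 / 0.003363 = 484.6 d
  layer 2 (sandy clay): t_2 = 7.85 × 0.11 / 0.003363 = 256.8 d
  layer 3 (weathered basalt): t_3 = 9.15 × 0.14 / 0.003363 = 380.9 d
Total t = Σ t_i = 1122 days = 3.072 years.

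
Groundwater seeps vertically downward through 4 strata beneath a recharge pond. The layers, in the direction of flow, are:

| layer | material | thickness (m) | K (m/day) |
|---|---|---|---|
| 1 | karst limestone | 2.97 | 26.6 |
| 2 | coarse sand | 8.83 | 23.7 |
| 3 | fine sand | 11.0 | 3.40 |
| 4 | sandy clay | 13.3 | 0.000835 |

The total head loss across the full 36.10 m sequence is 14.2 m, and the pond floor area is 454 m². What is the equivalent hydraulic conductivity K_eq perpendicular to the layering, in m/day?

0.00227

Flow is perpendicular to layering, so the layers act in series and the equivalent K is the thickness-weighted harmonic mean.
Total thickness L = 2.97 + 8.83 + 11.0 + 13.3 = 36.10 m.
Σ(b_i/K_i) = 2.97/26.6 + 8.83/23.7 + 11.0/3.40 + 13.3/0.000835 = 15932 d.
K_eq = L / Σ(b_i/K_i) = 36.10 / 15932 = 0.002266 m/day.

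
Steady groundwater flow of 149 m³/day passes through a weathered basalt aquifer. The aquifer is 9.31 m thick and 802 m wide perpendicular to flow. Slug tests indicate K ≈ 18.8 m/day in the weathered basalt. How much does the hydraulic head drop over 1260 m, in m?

1.34

Cross-sectional area A = 802 × 9.31 = 7467 m².
From Q = K·A·i, i = Q / (K·A) = 149 / (18.80 × 7467) = 0.001061.
Head loss Δh = i · L = 0.001061 × 1260 = 1.337 m.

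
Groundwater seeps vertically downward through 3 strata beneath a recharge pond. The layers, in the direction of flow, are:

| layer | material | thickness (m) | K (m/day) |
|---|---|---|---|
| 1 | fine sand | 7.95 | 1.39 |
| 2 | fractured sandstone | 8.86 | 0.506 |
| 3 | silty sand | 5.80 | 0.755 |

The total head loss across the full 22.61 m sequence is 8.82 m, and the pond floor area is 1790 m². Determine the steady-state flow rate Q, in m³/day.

Flow is perpendicular to layering, so the layers act in series and the equivalent K is the thickness-weighted harmonic mean.
Total thickness L = 7.95 + 8.86 + 5.80 = 22.61 m.
Σ(b_i/K_i) = 7.95/1.39 + 8.86/0.506 + 5.80/0.755 = 30.91 d.
K_eq = L / Σ(b_i/K_i) = 22.61 / 30.91 = 0.7314 m/day.
Q = K_eq · A · (Δh/L) = 0.7314 × 1790 × (8.82/22.61) = 510.7 m³/day.

511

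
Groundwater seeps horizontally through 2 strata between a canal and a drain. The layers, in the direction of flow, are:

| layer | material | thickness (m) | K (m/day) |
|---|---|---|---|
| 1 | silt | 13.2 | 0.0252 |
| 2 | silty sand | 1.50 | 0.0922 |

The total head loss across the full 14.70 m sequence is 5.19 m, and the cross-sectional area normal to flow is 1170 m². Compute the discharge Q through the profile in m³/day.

Flow is perpendicular to layering, so the layers act in series and the equivalent K is the thickness-weighted harmonic mean.
Total thickness L = 13.2 + 1.50 = 14.70 m.
Σ(b_i/K_i) = 13.2/0.0252 + 1.50/0.0922 = 540.1 d.
K_eq = L / Σ(b_i/K_i) = 14.70 / 540.1 = 0.02722 m/day.
Q = K_eq · A · (Δh/L) = 0.02722 × 1170 × (5.19/14.70) = 11.24 m³/day.

11.2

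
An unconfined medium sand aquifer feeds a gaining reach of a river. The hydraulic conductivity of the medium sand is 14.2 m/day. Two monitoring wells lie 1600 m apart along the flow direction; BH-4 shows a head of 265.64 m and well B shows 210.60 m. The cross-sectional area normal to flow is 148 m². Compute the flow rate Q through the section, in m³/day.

72.3

Hydraulic gradient i = (265.64 − 210.60) / 1600 = 55.04 / 1600 = 0.03440.
Darcy's law: Q = K · A · i = 14.20 × 148.0 × 0.03440 = 72.30 m³/day.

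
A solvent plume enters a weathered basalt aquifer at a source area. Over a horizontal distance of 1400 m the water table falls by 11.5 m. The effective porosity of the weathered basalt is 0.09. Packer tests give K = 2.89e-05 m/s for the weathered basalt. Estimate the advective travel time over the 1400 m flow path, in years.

Convert K: 2.89e-05 m/s × 86400 = 2.497 m/day.
Hydraulic gradient i = Δh / L = 11.5 / 1400 = 0.008214.
Darcy flux q = K · i = 2.497 × 0.008214 = 0.02051 m/day.
Seepage velocity v = q / n_e = 0.02051 / 0.09 = 0.2279 m/day.
Travel time t = L / v = 1400 / 0.2279 = 6143 days = 16.82 years.

16.8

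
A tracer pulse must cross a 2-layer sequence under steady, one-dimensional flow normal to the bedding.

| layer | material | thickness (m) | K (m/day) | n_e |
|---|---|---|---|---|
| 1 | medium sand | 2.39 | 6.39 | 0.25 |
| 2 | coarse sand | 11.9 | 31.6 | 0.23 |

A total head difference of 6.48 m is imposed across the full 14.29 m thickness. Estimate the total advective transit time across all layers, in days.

0.386

With flow normal to the layers, continuity requires the same specific discharge q through every layer.
Σ(b_i/K_i) = 2.39/6.39 + 11.9/31.6 = 0.7506 d.
q = Δh / Σ(b_i/K_i) = 6.48 / 0.7506 = 8.633 m/day.
In each layer the seepage velocity is v_i = q/n_i, so the layer transit time is t_i = b_i·n_i / q:
  layer 1 (medium sand): t_1 = 2.39 × 0.25 / 8.633 = 0.06921 d
  layer 2 (coarse sand): t_2 = 11.9 × 0.23 / 8.633 = 0.3170 d
Total t = Σ t_i = 0.3862 days.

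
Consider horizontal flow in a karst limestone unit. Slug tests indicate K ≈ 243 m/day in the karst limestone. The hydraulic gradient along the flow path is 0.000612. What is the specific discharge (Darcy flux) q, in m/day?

Hydraulic gradient i = 0.000612.
Specific discharge q = K · i = 243.0 × 0.0006120 = 0.1487 m/day.

0.149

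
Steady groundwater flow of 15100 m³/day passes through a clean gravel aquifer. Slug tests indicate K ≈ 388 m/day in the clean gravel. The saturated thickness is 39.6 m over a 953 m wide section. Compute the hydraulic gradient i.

Cross-sectional area A = 953 × 39.6 = 37739 m².
From Q = K·A·i, i = Q / (K·A) = 15100 / (388.0 × 37739) = 0.001031.

0.00103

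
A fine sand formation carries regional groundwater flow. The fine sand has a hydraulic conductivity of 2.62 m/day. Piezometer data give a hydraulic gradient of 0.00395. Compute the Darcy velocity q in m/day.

0.0103

Hydraulic gradient i = 0.00395.
Specific discharge q = K · i = 2.620 × 0.003950 = 0.01035 m/day.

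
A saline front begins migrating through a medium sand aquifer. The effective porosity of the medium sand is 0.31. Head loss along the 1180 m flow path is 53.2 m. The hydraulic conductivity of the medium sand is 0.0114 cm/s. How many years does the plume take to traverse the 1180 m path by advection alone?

2.26

Convert K: 0.0114 cm/s × 864 = 9.850 m/day.
Hydraulic gradient i = Δh / L = 53.2 / 1180 = 0.04508.
Darcy flux q = K · i = 9.850 × 0.04508 = 0.4441 m/day.
Seepage velocity v = q / n_e = 0.4441 / 0.31 = 1.432 m/day.
Travel time t = L / v = 1180 / 1.432 = 823.8 days = 2.255 years.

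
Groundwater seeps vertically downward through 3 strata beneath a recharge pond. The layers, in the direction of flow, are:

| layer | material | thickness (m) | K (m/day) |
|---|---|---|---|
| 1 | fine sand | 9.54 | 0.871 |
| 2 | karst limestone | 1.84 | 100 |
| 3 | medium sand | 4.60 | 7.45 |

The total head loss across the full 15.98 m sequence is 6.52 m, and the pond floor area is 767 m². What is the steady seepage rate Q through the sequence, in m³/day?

432

Flow is perpendicular to layering, so the layers act in series and the equivalent K is the thickness-weighted harmonic mean.
Total thickness L = 9.54 + 1.84 + 4.60 = 15.98 m.
Σ(b_i/K_i) = 9.54/0.871 + 1.84/100 + 4.60/7.45 = 11.59 d.
K_eq = L / Σ(b_i/K_i) = 15.98 / 11.59 = 1.379 m/day.
Q = K_eq · A · (Δh/L) = 1.379 × 767 × (6.52/15.98) = 431.5 m³/day.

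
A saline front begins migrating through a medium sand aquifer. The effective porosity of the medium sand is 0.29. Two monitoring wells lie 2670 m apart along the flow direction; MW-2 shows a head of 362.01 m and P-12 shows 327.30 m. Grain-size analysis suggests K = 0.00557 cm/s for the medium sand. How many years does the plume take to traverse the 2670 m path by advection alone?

33.9

Convert K: 0.00557 cm/s × 864 = 4.812 m/day.
Hydraulic gradient i = (362.01 − 327.30) / 2670 = 34.71 / 2670 = 0.01300.
Darcy flux q = K · i = 4.812 × 0.01300 = 0.06256 m/day.
Seepage velocity v = q / n_e = 0.06256 / 0.29 = 0.2157 m/day.
Travel time t = L / v = 2670 / 0.2157 = 12376 days = 33.88 years.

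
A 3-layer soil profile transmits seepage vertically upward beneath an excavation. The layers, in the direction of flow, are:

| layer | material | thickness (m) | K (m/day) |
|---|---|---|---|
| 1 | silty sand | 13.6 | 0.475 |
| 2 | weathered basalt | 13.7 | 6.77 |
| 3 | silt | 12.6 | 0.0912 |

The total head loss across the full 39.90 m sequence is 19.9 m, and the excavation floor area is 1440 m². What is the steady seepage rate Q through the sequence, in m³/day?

Flow is perpendicular to layering, so the layers act in series and the equivalent K is the thickness-weighted harmonic mean.
Total thickness L = 13.6 + 13.7 + 12.6 = 39.90 m.
Σ(b_i/K_i) = 13.6/0.475 + 13.7/6.77 + 12.6/0.0912 = 168.8 d.
K_eq = L / Σ(b_i/K_i) = 39.90 / 168.8 = 0.2364 m/day.
Q = K_eq · A · (Δh/L) = 0.2364 × 1440 × (19.9/39.90) = 169.7 m³/day.

170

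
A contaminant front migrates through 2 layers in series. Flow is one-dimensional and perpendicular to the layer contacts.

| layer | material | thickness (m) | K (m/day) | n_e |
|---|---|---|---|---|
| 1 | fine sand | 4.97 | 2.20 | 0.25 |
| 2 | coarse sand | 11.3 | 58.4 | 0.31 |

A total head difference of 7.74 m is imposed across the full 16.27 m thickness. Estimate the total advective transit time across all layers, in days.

With flow normal to the layers, continuity requires the same specific discharge q through every layer.
Σ(b_i/K_i) = 4.97/2.20 + 11.3/58.4 = 2.453 d.
q = Δh / Σ(b_i/K_i) = 7.74 / 2.453 = 3.156 m/day.
In each layer the seepage velocity is v_i = q/n_i, so the layer transit time is t_i = b_i·n_i / q:
  layer 1 (fine sand): t_1 = 4.97 × 0.25 / 3.156 = 0.3937 d
  layer 2 (coarse sand): t_2 = 11.3 × 0.31 / 3.156 = 1.110 d
Total t = Σ t_i = 1.504 days.

1.50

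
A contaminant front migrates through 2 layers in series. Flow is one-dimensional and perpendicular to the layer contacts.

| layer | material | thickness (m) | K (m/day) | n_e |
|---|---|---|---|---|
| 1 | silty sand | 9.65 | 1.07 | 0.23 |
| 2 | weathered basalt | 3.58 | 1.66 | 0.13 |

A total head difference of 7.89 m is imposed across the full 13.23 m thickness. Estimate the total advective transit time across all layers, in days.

With flow normal to the layers, continuity requires the same specific discharge q through every layer.
Σ(b_i/K_i) = 9.65/1.07 + 3.58/1.66 = 11.18 d.
q = Δh / Σ(b_i/K_i) = 7.89 / 11.18 = 0.7060 m/day.
In each layer the seepage velocity is v_i = q/n_i, so the layer transit time is t_i = b_i·n_i / q:
  layer 1 (silty sand): t_1 = 9.65 × 0.23 / 0.7060 = 3.144 d
  layer 2 (weathered basalt): t_2 = 3.58 × 0.13 / 0.7060 = 0.6592 d
Total t = Σ t_i = 3.803 days.

3.80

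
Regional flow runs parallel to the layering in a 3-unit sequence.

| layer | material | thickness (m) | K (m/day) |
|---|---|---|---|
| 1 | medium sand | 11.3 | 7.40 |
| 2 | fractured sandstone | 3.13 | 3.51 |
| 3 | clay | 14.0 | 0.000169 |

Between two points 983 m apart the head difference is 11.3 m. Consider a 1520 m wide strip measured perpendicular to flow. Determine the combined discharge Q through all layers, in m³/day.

Flow is parallel to layering, so each bed carries its own Darcy discharge and the transmissivities add.
Σ(K_i·b_i) = 7.40×11.3 + 3.51×3.13 + 0.000169×14.0 = 94.61 m²/day.
Hydraulic gradient i = Δh / L = 11.3 / 983 = 0.01150.
Q = Σ(K_i·b_i) · W · i = 94.61 × 1520 × 0.01150 = 1653 m³/day.

1650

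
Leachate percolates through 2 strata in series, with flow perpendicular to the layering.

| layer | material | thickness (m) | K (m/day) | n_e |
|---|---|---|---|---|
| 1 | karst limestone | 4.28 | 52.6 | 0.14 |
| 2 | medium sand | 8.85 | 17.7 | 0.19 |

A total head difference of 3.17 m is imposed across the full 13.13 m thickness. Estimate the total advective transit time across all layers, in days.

With flow normal to the layers, continuity requires the same specific discharge q through every layer.
Σ(b_i/K_i) = 4.28/52.6 + 8.85/17.7 = 0.5814 d.
q = Δh / Σ(b_i/K_i) = 3.17 / 0.5814 = 5.453 m/day.
In each layer the seepage velocity is v_i = q/n_i, so the layer transit time is t_i = b_i·n_i / q:
  layer 1 (karst limestone): t_1 = 4.28 × 0.14 / 5.453 = 0.1099 d
  layer 2 (medium sand): t_2 = 8.85 × 0.19 / 5.453 = 0.3084 d
Total t = Σ t_i = 0.4183 days.

0.418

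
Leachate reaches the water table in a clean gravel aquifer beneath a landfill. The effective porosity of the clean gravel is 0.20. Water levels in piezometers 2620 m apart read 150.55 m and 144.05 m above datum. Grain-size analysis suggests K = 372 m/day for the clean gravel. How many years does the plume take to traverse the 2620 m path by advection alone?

Hydraulic gradient i = (150.55 − 144.05) / 2620 = 6.5 / 2620 = 0.002481.
Darcy flux q = K · i = 372.0 × 0.002481 = 0.9229 m/day.
Seepage velocity v = q / n_e = 0.9229 / 0.20 = 4.615 m/day.
Travel time t = L / v = 2620 / 4.615 = 567.8 days = 1.554 years.

1.55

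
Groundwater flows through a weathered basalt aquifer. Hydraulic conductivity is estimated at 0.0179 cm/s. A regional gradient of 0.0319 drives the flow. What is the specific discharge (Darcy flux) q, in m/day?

0.493

Convert K: 0.0179 cm/s × 864 = 15.47 m/day.
Hydraulic gradient i = 0.0319.
Specific discharge q = K · i = 15.47 × 0.03190 = 0.4934 m/day.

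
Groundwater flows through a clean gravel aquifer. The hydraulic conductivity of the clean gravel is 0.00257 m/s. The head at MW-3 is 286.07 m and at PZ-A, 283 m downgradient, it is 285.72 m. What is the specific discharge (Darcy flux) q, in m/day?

Convert K: 0.00257 m/s × 86400 = 222.0 m/day.
Hydraulic gradient i = (286.07 − 285.72) / 283 = 0.35 / 283 = 0.001237.
Specific discharge q = K · i = 222.0 × 0.001237 = 0.2746 m/day.

0.275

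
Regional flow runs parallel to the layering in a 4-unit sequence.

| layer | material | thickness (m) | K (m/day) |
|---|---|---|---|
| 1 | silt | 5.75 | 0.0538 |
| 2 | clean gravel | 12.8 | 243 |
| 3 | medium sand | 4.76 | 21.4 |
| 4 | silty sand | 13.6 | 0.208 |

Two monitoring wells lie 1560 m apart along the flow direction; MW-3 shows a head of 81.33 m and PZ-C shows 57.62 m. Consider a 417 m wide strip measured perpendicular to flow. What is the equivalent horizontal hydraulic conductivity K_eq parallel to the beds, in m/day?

87.1

Flow is parallel to layering, so each bed carries its own Darcy discharge and the transmissivities add.
Σ(K_i·b_i) = 0.0538×5.75 + 243×12.8 + 21.4×4.76 + 0.208×13.6 = 3215 m²/day.
Total thickness b = 36.91 m, so K_eq = Σ(K_i·b_i)/b = 87.11 m/day.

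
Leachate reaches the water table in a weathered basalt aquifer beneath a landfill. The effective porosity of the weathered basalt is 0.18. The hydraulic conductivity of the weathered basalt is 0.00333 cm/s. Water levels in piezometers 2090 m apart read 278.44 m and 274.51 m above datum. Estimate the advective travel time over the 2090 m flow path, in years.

Convert K: 0.00333 cm/s × 864 = 2.877 m/day.
Hydraulic gradient i = (278.44 − 274.51) / 2090 = 3.93 / 2090 = 0.001880.
Darcy flux q = K · i = 2.877 × 0.001880 = 0.005410 m/day.
Seepage velocity v = q / n_e = 0.005410 / 0.18 = 0.03006 m/day.
Travel time t = L / v = 2090 / 0.03006 = 69537 days = 190.4 years.

190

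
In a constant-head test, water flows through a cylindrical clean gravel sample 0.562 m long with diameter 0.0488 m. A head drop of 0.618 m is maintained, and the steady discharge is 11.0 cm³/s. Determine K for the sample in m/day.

Cross-sectional area A = π·(d/2)² = π × (0.0488/2)² = 0.001870 m².
Convert discharge: 11.0 cm³/s = 1.100e-05 m³/s.
Darcy's law rearranged: K = Q·L / (A·Δh) = 1.100e-05 × 0.562 / (0.001870 × 0.618) = 0.005348 m/s = 462.1 m/day.

462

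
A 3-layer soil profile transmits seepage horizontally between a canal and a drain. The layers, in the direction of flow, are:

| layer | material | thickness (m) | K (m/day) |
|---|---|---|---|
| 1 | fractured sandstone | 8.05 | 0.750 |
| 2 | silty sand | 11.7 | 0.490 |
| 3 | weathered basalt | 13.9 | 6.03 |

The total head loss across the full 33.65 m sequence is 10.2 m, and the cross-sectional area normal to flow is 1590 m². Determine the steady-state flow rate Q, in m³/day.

439

Flow is perpendicular to layering, so the layers act in series and the equivalent K is the thickness-weighted harmonic mean.
Total thickness L = 8.05 + 11.7 + 13.9 = 33.65 m.
Σ(b_i/K_i) = 8.05/0.750 + 11.7/0.490 + 13.9/6.03 = 36.92 d.
K_eq = L / Σ(b_i/K_i) = 33.65 / 36.92 = 0.9115 m/day.
Q = K_eq · A · (Δh/L) = 0.9115 × 1590 × (10.2/33.65) = 439.3 m³/day.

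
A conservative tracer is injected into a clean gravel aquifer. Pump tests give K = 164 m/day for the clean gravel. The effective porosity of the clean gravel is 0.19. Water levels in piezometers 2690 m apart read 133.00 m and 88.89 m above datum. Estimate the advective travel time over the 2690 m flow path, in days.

190

Hydraulic gradient i = (133.00 − 88.89) / 2690 = 44.11 / 2690 = 0.01640.
Darcy flux q = K · i = 164.0 × 0.01640 = 2.689 m/day.
Seepage velocity v = q / n_e = 2.689 / 0.19 = 14.15 m/day.
Travel time t = L / v = 2690 / 14.15 = 190.1 days.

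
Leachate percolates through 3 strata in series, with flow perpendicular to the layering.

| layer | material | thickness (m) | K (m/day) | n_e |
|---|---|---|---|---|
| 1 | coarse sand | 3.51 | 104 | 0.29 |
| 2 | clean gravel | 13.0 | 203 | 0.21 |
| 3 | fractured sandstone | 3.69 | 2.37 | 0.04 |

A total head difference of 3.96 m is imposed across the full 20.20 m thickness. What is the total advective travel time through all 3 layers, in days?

1.63

With flow normal to the layers, continuity requires the same specific discharge q through every layer.
Σ(b_i/K_i) = 3.51/104 + 13.0/203 + 3.69/2.37 = 1.655 d.
q = Δh / Σ(b_i/K_i) = 3.96 / 1.655 = 2.393 m/day.
In each layer the seepage velocity is v_i = q/n_i, so the layer transit time is t_i = b_i·n_i / q:
  layer 1 (coarse sand): t_1 = 3.51 × 0.29 / 2.393 = 0.4253 d
  layer 2 (clean gravel): t_2 = 13.0 × 0.21 / 2.393 = 1.141 d
  layer 3 (fractured sandstone): t_3 = 3.69 × 0.04 / 2.393 = 0.06168 d
Total t = Σ t_i = 1.628 days.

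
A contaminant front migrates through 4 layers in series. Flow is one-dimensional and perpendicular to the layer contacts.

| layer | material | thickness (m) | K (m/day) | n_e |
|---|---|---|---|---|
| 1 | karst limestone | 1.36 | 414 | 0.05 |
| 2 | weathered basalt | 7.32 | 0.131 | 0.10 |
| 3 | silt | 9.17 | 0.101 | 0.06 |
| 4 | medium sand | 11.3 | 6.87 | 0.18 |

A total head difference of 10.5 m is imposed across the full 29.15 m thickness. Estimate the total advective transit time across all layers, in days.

47.8

With flow normal to the layers, continuity requires the same specific discharge q through every layer.
Σ(b_i/K_i) = 1.36/414 + 7.32/0.131 + 9.17/0.101 + 11.3/6.87 = 148.3 d.
q = Δh / Σ(b_i/K_i) = 10.5 / 148.3 = 0.07079 m/day.
In each layer the seepage velocity is v_i = q/n_i, so the layer transit time is t_i = b_i·n_i / q:
  layer 1 (karst limestone): t_1 = 1.36 × 0.05 / 0.07079 = 0.9605 d
  layer 2 (weathered basalt): t_2 = 7.32 × 0.10 / 0.07079 = 10.34 d
  layer 3 (silt): t_3 = 9.17 × 0.06 / 0.07079 = 7.772 d
  layer 4 (medium sand): t_4 = 11.3 × 0.18 / 0.07079 = 28.73 d
Total t = Σ t_i = 47.80 days.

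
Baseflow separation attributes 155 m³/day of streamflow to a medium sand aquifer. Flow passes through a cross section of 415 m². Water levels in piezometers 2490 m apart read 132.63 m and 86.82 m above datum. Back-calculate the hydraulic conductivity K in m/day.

20.3

Hydraulic gradient i = (132.63 − 86.82) / 2490 = 45.81 / 2490 = 0.01840.
From Q = K·A·i, K = Q / (A·i) = 155 / (415.0 × 0.01840) = 20.30 m/day.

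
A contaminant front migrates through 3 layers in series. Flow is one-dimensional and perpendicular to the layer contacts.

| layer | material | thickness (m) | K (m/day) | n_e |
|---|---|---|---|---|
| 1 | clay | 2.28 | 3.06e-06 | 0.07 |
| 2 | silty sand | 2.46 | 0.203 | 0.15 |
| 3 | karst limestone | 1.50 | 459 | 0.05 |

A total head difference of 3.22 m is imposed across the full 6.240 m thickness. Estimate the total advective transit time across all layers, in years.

With flow normal to the layers, continuity requires the same specific discharge q through every layer.
Σ(b_i/K_i) = 2.28/3.06e-06 + 2.46/0.203 + 1.50/459 = 7.451e+05 d.
q = Δh / Σ(b_i/K_i) = 3.22 / 7.451e+05 = 4.322e-06 m/day.
In each layer the seepage velocity is v_i = q/n_i, so the layer transit time is t_i = b_i·n_i / q:
  layer 1 (clay): t_1 = 2.28 × 0.07 / 4.322e-06 = 36932 d
  layer 2 (silty sand): t_2 = 2.46 × 0.15 / 4.322e-06 = 85387 d
  layer 3 (karst limestone): t_3 = 1.50 × 0.05 / 4.322e-06 = 17355 d
Total t = Σ t_i = 1.397e+05 days = 382.4 years.

382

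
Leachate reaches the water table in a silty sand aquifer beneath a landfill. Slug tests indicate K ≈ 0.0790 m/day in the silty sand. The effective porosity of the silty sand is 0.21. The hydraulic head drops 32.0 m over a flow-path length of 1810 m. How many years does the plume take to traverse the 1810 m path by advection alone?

745

Hydraulic gradient i = Δh / L = 32.0 / 1810 = 0.01768.
Darcy flux q = K · i = 0.07900 × 0.01768 = 0.001397 m/day.
Seepage velocity v = q / n_e = 0.001397 / 0.21 = 0.006651 m/day.
Travel time t = L / v = 1810 / 0.006651 = 2.721e+05 days = 745.1 years.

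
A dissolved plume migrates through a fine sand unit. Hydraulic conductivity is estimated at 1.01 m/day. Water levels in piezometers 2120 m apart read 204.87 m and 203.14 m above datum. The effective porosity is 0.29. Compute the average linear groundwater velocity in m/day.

Hydraulic gradient i = (204.87 − 203.14) / 2120 = 1.73 / 2120 = 0.0008160.
Darcy flux q = K · i = 1.010 × 0.0008160 = 0.0008242 m/day.
Seepage velocity v = q / n_e = 0.0008242 / 0.29 = 0.002842 m/day.

0.00284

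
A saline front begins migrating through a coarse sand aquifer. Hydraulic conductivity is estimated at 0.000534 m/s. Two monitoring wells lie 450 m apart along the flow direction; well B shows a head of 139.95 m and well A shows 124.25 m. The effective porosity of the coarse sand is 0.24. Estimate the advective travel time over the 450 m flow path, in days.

Convert K: 0.000534 m/s × 86400 = 46.14 m/day.
Hydraulic gradient i = (139.95 − 124.25) / 450 = 15.7 / 450 = 0.03489.
Darcy flux q = K · i = 46.14 × 0.03489 = 1.610 m/day.
Seepage velocity v = q / n_e = 1.610 / 0.24 = 6.707 m/day.
Travel time t = L / v = 450 / 6.707 = 67.09 days.

67.1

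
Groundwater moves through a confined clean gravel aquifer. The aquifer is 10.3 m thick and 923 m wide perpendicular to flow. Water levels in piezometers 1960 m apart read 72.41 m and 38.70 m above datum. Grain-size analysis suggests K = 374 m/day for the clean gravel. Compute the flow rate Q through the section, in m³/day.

Cross-sectional area A = 923 × 10.3 = 9507 m².
Hydraulic gradient i = (72.41 − 38.70) / 1960 = 33.71 / 1960 = 0.01720.
Darcy's law: Q = K · A · i = 374.0 × 9507 × 0.01720 = 61152 m³/day.

61200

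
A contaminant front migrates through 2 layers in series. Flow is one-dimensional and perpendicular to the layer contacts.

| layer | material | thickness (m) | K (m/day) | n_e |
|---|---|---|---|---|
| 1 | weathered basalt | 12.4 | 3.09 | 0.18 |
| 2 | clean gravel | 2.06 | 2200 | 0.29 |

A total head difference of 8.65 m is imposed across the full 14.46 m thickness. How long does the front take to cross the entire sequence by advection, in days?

With flow normal to the layers, continuity requires the same specific discharge q through every layer.
Σ(b_i/K_i) = 12.4/3.09 + 2.06/2200 = 4.014 d.
q = Δh / Σ(b_i/K_i) = 8.65 / 4.014 = 2.155 m/day.
In each layer the seepage velocity is v_i = q/n_i, so the layer transit time is t_i = b_i·n_i / q:
  layer 1 (weathered basalt): t_1 = 12.4 × 0.18 / 2.155 = 1.036 d
  layer 2 (clean gravel): t_2 = 2.06 × 0.29 / 2.155 = 0.2772 d
Total t = Σ t_i = 1.313 days.

1.31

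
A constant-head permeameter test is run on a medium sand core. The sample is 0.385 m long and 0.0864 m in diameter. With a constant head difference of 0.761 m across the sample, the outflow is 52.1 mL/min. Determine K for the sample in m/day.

Cross-sectional area A = π·(d/2)² = π × (0.0864/2)² = 0.005863 m².
Convert discharge: 52.1 mL/min = 8.683e-07 m³/s.
Darcy's law rearranged: K = Q·L / (A·Δh) = 8.683e-07 × 0.385 / (0.005863 × 0.761) = 7.493e-05 m/s = 6.474 m/day.

6.47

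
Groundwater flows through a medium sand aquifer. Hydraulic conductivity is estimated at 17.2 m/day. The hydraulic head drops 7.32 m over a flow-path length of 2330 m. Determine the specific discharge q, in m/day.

Hydraulic gradient i = Δh / L = 7.32 / 2330 = 0.003142.
Specific discharge q = K · i = 17.20 × 0.003142 = 0.05404 m/day.

0.0540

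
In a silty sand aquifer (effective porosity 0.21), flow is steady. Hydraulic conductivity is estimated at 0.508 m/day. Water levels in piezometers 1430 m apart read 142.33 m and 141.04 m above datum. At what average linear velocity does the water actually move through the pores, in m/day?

0.00218

Hydraulic gradient i = (142.33 − 141.04) / 1430 = 1.29 / 1430 = 0.0009021.
Darcy flux q = K · i = 0.5080 × 0.0009021 = 0.0004583 m/day.
Seepage velocity v = q / n_e = 0.0004583 / 0.21 = 0.002182 m/day.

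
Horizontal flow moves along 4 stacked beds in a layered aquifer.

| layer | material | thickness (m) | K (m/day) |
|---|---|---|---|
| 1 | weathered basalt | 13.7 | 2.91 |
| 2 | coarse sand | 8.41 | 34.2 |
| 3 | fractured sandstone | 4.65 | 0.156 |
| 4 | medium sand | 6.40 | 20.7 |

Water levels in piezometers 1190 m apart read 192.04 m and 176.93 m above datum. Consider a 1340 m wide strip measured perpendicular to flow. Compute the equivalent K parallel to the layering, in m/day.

Flow is parallel to layering, so each bed carries its own Darcy discharge and the transmissivities add.
Σ(K_i·b_i) = 2.91×13.7 + 34.2×8.41 + 0.156×4.65 + 20.7×6.40 = 460.7 m²/day.
Total thickness b = 33.16 m, so K_eq = Σ(K_i·b_i)/b = 13.89 m/day.

13.9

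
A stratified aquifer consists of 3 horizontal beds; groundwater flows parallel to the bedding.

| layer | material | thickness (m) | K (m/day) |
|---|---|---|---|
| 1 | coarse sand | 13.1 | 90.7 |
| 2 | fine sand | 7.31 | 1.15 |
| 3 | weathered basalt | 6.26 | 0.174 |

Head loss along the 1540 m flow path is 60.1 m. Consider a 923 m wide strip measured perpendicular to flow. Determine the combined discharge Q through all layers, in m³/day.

Flow is parallel to layering, so each bed carries its own Darcy discharge and the transmissivities add.
Σ(K_i·b_i) = 90.7×13.1 + 1.15×7.31 + 0.174×6.26 = 1198 m²/day.
Hydraulic gradient i = Δh / L = 60.1 / 1540 = 0.03903.
Q = Σ(K_i·b_i) · W · i = 1198 × 923 × 0.03903 = 43141 m³/day.

43100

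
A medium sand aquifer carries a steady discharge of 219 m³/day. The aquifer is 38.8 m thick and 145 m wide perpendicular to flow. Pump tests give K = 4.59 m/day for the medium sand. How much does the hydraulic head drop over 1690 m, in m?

14.3

Cross-sectional area A = 145 × 38.8 = 5626 m².
From Q = K·A·i, i = Q / (K·A) = 219 / (4.590 × 5626) = 0.008481.
Head loss Δh = i · L = 0.008481 × 1690 = 14.33 m.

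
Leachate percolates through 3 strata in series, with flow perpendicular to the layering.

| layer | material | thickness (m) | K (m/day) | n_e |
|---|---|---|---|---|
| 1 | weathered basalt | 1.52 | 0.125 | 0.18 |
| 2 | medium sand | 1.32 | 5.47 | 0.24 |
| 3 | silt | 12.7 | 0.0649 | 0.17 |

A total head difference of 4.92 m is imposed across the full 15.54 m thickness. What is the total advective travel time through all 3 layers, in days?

116

With flow normal to the layers, continuity requires the same specific discharge q through every layer.
Σ(b_i/K_i) = 1.52/0.125 + 1.32/5.47 + 12.7/0.0649 = 208.1 d.
q = Δh / Σ(b_i/K_i) = 4.92 / 208.1 = 0.02364 m/day.
In each layer the seepage velocity is v_i = q/n_i, so the layer transit time is t_i = b_i·n_i / q:
  layer 1 (weathered basalt): t_1 = 1.52 × 0.18 / 0.02364 = 11.57 d
  layer 2 (medium sand): t_2 = 1.32 × 0.24 / 0.02364 = 13.40 d
  layer 3 (silt): t_3 = 12.7 × 0.17 / 0.02364 = 91.31 d
Total t = Σ t_i = 116.3 days.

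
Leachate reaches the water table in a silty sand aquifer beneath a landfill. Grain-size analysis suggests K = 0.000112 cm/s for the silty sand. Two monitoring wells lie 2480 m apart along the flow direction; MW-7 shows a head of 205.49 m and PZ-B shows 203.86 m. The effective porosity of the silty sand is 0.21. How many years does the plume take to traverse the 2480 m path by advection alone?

22400

Convert K: 0.000112 cm/s × 864 = 0.09677 m/day.
Hydraulic gradient i = (205.49 − 203.86) / 2480 = 1.63 / 2480 = 0.0006573.
Darcy flux q = K · i = 0.09677 × 0.0006573 = 6.360e-05 m/day.
Seepage velocity v = q / n_e = 6.360e-05 / 0.21 = 0.0003029 m/day.
Travel time t = L / v = 2480 / 0.0003029 = 8.188e+06 days = 22419 years.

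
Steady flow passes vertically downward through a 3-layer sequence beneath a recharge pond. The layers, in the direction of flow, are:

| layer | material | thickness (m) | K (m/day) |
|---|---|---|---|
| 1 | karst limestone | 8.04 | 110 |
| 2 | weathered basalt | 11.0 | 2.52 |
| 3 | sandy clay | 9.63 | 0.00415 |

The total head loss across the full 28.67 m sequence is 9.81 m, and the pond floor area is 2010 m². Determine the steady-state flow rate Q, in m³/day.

Flow is perpendicular to layering, so the layers act in series and the equivalent K is the thickness-weighted harmonic mean.
Total thickness L = 8.04 + 11.0 + 9.63 = 28.67 m.
Σ(b_i/K_i) = 8.04/110 + 11.0/2.52 + 9.63/0.00415 = 2325 d.
K_eq = L / Σ(b_i/K_i) = 28.67 / 2325 = 0.01233 m/day.
Q = K_eq · A · (Δh/L) = 0.01233 × 2010 × (9.81/28.67) = 8.481 m³/day.

8.48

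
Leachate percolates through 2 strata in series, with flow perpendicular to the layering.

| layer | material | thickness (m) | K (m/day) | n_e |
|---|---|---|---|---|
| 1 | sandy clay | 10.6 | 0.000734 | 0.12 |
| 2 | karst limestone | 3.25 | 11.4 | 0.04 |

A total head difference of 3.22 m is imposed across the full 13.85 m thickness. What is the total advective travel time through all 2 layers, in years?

With flow normal to the layers, continuity requires the same specific discharge q through every layer.
Σ(b_i/K_i) = 10.6/0.000734 + 3.25/11.4 = 14442 d.
q = Δh / Σ(b_i/K_i) = 3.22 / 14442 = 0.0002230 m/day.
In each layer the seepage velocity is v_i = q/n_i, so the layer transit time is t_i = b_i·n_i / q:
  layer 1 (sandy clay): t_1 = 10.6 × 0.12 / 0.0002230 = 5705 d
  layer 2 (karst limestone): t_2 = 3.25 × 0.04 / 0.0002230 = 583.1 d
Total t = Σ t_i = 6288 days = 17.22 years.

17.2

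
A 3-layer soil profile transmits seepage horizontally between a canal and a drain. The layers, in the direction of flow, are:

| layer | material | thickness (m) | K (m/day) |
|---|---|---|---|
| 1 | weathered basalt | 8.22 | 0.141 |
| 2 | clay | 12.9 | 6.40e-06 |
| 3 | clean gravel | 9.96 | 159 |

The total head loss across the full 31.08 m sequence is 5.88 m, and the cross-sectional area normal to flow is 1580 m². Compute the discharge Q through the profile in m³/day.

Flow is perpendicular to layering, so the layers act in series and the equivalent K is the thickness-weighted harmonic mean.
Total thickness L = 8.22 + 12.9 + 9.96 = 31.08 m.
Σ(b_i/K_i) = 8.22/0.141 + 12.9/6.40e-06 + 9.96/159 = 2.016e+06 d.
K_eq = L / Σ(b_i/K_i) = 31.08 / 2.016e+06 = 1.542e-05 m/day.
Q = K_eq · A · (Δh/L) = 1.542e-05 × 1580 × (5.88/31.08) = 0.004609 m³/day.

0.00461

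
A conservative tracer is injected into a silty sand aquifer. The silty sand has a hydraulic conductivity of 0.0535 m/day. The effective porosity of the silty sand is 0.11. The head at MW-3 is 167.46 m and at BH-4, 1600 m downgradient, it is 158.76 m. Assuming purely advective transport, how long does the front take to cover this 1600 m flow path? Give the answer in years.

1660

Hydraulic gradient i = (167.46 − 158.76) / 1600 = 8.7 / 1600 = 0.005437.
Darcy flux q = K · i = 0.05350 × 0.005437 = 0.0002909 m/day.
Seepage velocity v = q / n_e = 0.0002909 / 0.11 = 0.002645 m/day.
Travel time t = L / v = 1600 / 0.002645 = 6.050e+05 days = 1656 years.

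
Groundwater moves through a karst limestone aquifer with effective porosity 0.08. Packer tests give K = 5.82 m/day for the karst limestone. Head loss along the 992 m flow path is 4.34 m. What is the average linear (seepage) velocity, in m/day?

0.318

Hydraulic gradient i = Δh / L = 4.34 / 992 = 0.004375.
Darcy flux q = K · i = 5.820 × 0.004375 = 0.02546 m/day.
Seepage velocity v = q / n_e = 0.02546 / 0.08 = 0.3183 m/day.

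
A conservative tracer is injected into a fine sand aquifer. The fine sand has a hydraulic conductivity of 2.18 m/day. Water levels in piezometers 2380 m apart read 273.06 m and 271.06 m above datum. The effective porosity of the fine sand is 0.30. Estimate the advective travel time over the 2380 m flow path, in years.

1070

Hydraulic gradient i = (273.06 − 271.06) / 2380 = 2 / 2380 = 0.0008403.
Darcy flux q = K · i = 2.180 × 0.0008403 = 0.001832 m/day.
Seepage velocity v = q / n_e = 0.001832 / 0.30 = 0.006106 m/day.
Travel time t = L / v = 2380 / 0.006106 = 3.898e+05 days = 1067 years.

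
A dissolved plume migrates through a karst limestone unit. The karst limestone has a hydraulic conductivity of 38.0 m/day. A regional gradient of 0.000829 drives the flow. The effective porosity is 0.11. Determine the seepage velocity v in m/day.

Hydraulic gradient i = 0.000829.
Darcy flux q = K · i = 38.00 × 0.0008290 = 0.03150 m/day.
Seepage velocity v = q / n_e = 0.03150 / 0.11 = 0.2864 m/day.

0.286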